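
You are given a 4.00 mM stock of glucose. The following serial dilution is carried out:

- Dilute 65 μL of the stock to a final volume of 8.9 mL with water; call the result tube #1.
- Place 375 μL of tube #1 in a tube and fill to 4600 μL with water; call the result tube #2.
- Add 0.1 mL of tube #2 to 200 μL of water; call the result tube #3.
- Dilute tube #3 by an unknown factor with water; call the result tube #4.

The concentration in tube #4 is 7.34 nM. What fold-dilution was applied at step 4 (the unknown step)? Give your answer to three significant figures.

108-fold

Step 1: 65 μL brought to 8.9 mL → factor 8900/65 = 136.92
Step 2: 375 μL brought to 4600 μL → factor 4600/375 = 12.267
Step 3: 0.1 mL + 200 μL = 0.3 mL total → factor 0.3/0.1 = 3
Step 4: unknown factor x
Product of known-step factors = 5038.8
Overall factor = 4.00 mM / (7.34 nM) = 5.4496 × 10^5
x = 5.4496 × 10^5 / 5038.8 = 108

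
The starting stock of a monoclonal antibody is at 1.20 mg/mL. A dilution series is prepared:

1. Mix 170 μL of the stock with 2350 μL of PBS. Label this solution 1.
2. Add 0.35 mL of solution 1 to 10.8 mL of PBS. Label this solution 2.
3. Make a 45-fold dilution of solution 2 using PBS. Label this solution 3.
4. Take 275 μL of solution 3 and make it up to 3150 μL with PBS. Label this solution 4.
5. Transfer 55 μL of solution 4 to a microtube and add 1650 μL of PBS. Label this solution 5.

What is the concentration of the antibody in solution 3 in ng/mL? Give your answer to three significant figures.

Step 1: 170 μL + 2350 μL = 2520 μL total → factor 2520/170 = 14.824
Step 2: 0.35 mL + 10.8 mL = 11.15 mL total → factor 11.15/0.35 = 31.857
Step 3: 45-fold → factor 45
Dilution factor through solution 3 = 14.824 × 31.857 × 45 = 21251
[solution 3] = 1.20 mg/mL / 21251 = 5.647 × 10^-5 mg/mL = 56.5 ng/mL

56.5 ng/mL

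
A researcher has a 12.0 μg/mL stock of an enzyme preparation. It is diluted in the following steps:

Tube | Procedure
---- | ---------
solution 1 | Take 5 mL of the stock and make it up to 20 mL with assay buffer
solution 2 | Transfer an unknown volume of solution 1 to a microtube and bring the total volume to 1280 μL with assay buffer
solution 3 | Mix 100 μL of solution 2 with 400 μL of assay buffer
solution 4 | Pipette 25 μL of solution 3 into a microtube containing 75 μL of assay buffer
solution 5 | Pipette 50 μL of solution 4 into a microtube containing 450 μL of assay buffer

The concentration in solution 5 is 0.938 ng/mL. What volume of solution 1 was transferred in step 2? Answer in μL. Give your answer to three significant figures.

Step 1: 5 mL brought to 20 mL → factor 20/5 = 4
Step 2: v brought to 1280 μL → factor = 1280 μL/v
Step 3: 100 μL + 400 μL = 500 μL total → factor 500/100 = 5
Step 4: 25 μL + 75 μL = 100 μL total → factor 100/25 = 4
Step 5: 50 μL + 450 μL = 500 μL total → factor 500/50 = 10
Product of known-step factors = 800
Overall factor = 12.0 μg/mL / (0.938 ng/mL) = 12793
Step-2 factor = 12793 / 800 = 15.991
v = 1280 μL / 15.991 = 80.0 μL

80.0 μL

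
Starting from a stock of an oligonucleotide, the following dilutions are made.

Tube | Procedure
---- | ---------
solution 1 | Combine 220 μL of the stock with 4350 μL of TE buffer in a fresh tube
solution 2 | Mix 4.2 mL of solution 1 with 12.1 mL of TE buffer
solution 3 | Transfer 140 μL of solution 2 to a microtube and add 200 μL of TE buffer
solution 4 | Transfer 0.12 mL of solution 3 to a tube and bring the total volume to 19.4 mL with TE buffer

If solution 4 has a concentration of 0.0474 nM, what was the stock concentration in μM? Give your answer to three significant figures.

Step 1: 220 μL + 4350 μL = 4570 μL total → factor 4570/220 = 20.773
Step 2: 4.2 mL + 12.1 mL = 16.3 mL total → factor 16.3/4.2 = 3.881
Step 3: 140 μL + 200 μL = 340 μL total → factor 340/140 = 2.4286
Step 4: 0.12 mL brought to 19.4 mL → factor 19.4/0.12 = 161.67
Overall dilution factor = 20.773 × 3.881 × 2.4286 × 161.67 = 31652
Stock = 0.0474 nM × 31652 = 1500 nM = 1.50 μM

1.50 μM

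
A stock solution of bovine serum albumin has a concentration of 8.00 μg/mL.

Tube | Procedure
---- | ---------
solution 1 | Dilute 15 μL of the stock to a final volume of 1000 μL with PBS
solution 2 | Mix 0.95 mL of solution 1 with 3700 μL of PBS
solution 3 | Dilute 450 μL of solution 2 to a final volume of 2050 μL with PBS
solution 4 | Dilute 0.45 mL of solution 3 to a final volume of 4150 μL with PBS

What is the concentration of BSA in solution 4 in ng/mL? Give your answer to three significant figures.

Step 1: 15 μL brought to 1000 μL → factor 1000/15 = 66.667
Step 2: 0.95 mL + 3700 μL = 4.65 mL total → factor 4.65/0.95 = 4.8947
Step 3: 450 μL brought to 2050 μL → factor 2050/450 = 4.5556
Step 4: 0.45 mL brought to 4150 μL → factor 4.15/0.45 = 9.2222
Overall dilution factor = 66.667 × 4.8947 × 4.5556 × 9.2222 = 13709
Final = 8.00 μg/mL / 13709 = 0.0005835 μg/mL = 0.584 ng/mL

0.584 ng/mL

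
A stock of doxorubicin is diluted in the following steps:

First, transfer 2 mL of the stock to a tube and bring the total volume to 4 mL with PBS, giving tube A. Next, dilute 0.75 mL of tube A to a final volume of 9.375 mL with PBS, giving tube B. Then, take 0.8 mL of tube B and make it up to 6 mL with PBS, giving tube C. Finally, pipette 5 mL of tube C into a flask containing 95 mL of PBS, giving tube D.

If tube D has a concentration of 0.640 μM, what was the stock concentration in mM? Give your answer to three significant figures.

2.40 mM

Step 1: 2 mL brought to 4 mL → factor 4/2 = 2
Step 2: 0.75 mL brought to 9.375 mL → factor 9.375/0.75 = 12.5
Step 3: 0.8 mL brought to 6 mL → factor 6/0.8 = 7.5
Step 4: 5 mL + 95 mL = 100 mL total → factor 100/5 = 20
Overall dilution factor = 2 × 12.5 × 7.5 × 20 = 3750
Stock = 0.640 μM × 3750 = 2400 μM = 2.40 mM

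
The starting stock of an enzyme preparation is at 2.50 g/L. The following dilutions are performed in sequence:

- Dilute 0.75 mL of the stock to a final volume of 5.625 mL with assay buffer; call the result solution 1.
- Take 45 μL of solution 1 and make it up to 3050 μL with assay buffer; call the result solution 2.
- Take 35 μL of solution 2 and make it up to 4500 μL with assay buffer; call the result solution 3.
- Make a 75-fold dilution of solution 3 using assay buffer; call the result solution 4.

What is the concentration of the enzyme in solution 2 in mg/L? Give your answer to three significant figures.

Step 1: 0.75 mL brought to 5.625 mL → factor 5.625/0.75 = 7.5
Step 2: 45 μL brought to 3050 μL → factor 3050/45 = 67.778
Dilution factor through solution 2 = 7.5 × 67.778 = 508.33
[solution 2] = 2.50 g/L / 508.33 = 0.004918 g/L = 4.92 mg/L

4.92 mg/L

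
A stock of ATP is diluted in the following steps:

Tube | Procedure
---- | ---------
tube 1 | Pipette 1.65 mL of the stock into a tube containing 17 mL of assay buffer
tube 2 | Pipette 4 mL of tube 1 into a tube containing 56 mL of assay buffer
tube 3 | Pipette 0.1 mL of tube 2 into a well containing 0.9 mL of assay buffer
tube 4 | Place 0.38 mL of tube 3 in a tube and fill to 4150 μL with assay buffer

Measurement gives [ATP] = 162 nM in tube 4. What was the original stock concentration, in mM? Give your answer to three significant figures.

Step 1: 1.65 mL + 17 mL = 18.65 mL total → factor 18.65/1.65 = 11.303
Step 2: 4 mL + 56 mL = 60 mL total → factor 60/4 = 15
Step 3: 0.1 mL + 0.9 mL = 1 mL total → factor 1/0.1 = 10
Step 4: 0.38 mL brought to 4150 μL → factor 4.15/0.38 = 10.921
Overall dilution factor = 11.303 × 15 × 10 × 10.921 = 18516
Stock = 162 nM × 18516 = 3.000 × 10^6 nM = 3.00 mM

3.00 mM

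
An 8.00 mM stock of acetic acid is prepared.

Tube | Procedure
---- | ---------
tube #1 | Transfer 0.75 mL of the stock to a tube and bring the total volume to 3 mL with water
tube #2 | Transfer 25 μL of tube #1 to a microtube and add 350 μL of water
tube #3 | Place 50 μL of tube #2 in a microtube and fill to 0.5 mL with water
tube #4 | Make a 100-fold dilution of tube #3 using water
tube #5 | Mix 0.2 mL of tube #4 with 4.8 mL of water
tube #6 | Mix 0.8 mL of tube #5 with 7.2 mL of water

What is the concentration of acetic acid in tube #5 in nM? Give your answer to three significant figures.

Step 1: 0.75 mL brought to 3 mL → factor 3/0.75 = 4
Step 2: 25 μL + 350 μL = 375 μL total → factor 375/25 = 15
Step 3: 50 μL brought to 0.5 mL → factor 500/50 = 10
Step 4: 100-fold → factor 100
Step 5: 0.2 mL + 4.8 mL = 5 mL total → factor 5/0.2 = 25
Dilution factor through tube #5 = 4 × 15 × 10 × 100 × 25 = 1.5 × 10^6
[tube #5] = 8.00 mM / 1.5 × 10^6 = 5.333 × 10^-6 mM = 5.33 nM

5.33 nM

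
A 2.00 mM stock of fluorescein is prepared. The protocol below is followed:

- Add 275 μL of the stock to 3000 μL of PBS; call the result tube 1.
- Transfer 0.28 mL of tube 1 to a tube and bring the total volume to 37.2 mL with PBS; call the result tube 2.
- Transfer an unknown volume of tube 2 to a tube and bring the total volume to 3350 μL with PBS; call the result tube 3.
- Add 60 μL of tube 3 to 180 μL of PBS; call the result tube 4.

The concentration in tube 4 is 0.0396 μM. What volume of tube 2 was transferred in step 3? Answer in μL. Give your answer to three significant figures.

Step 1: 275 μL + 3000 μL = 3275 μL total → factor 3275/275 = 11.909
Step 2: 0.28 mL brought to 37.2 mL → factor 37.2/0.28 = 132.86
Step 3: v brought to 3350 μL → factor = 3350 μL/v
Step 4: 60 μL + 180 μL = 240 μL total → factor 240/60 = 4
Product of known-step factors = 6328.8
Overall factor = 2.00 mM / (0.0396 μM) = 50505
Step-3 factor = 50505 / 6328.8 = 7.9802
v = 3350 μL / 7.9802 = 420 μL

420 μL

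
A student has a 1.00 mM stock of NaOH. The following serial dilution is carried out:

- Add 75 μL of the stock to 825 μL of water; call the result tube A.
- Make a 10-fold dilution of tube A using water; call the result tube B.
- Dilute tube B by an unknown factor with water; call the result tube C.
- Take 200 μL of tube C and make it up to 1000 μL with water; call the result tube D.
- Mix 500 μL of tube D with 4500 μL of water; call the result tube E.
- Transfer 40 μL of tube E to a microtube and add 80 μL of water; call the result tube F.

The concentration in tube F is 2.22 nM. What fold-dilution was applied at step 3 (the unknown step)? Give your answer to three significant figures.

Step 1: 75 μL + 825 μL = 900 μL total → factor 900/75 = 12
Step 2: 10-fold → factor 10
Step 3: unknown factor x
Step 4: 200 μL brought to 1000 μL → factor 1000/200 = 5
Step 5: 500 μL + 4500 μL = 5000 μL total → factor 5000/500 = 10
Step 6: 40 μL + 80 μL = 120 μL total → factor 120/40 = 3
Product of known-step factors = 18000
Overall factor = 1.00 mM / (2.22 nM) = 4.5045 × 10^5
x = 4.5045 × 10^5 / 18000 = 25.0

25.0-fold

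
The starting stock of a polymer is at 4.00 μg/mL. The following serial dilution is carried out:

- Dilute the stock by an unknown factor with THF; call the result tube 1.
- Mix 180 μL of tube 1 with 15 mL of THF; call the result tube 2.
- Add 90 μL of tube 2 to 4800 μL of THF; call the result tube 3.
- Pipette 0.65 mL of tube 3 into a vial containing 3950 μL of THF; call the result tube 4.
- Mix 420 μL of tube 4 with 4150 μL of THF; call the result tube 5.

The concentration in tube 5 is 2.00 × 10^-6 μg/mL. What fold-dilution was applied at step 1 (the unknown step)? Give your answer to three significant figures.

5.67-fold

Step 1: unknown factor x
Step 2: 180 μL + 15 mL = 15180 μL total → factor 15180/180 = 84.333
Step 3: 90 μL + 4800 μL = 4890 μL total → factor 4890/90 = 54.333
Step 4: 0.65 mL + 3950 μL = 4.6 mL total → factor 4.6/0.65 = 7.0769
Step 5: 420 μL + 4150 μL = 4570 μL total → factor 4570/420 = 10.881
Product of known-step factors = 3.5284 × 10^5
Overall factor = 4.00 μg/mL / (2.00 × 10^-6 μg/mL) = 2 × 10^6
x = 2 × 10^6 / 3.5284 × 10^5 = 5.67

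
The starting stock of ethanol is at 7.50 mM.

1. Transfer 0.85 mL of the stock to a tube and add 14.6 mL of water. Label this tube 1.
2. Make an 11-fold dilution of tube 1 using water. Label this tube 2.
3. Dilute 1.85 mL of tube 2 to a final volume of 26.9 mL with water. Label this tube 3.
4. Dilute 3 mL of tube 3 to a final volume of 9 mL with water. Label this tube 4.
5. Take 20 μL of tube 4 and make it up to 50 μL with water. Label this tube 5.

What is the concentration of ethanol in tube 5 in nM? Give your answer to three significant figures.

Step 1: 0.85 mL + 14.6 mL = 15.45 mL total → factor 15.45/0.85 = 18.176
Step 2: 11-fold → factor 11
Step 3: 1.85 mL brought to 26.9 mL → factor 26.9/1.85 = 14.541
Step 4: 3 mL brought to 9 mL → factor 9/3 = 3
Step 5: 20 μL brought to 50 μL → factor 50/20 = 2.5
Overall dilution factor = 18.176 × 11 × 14.541 × 3 × 2.5 = 21804
Final = 7.50 mM / 21804 = 0.0003440 mM = 344 nM

344 nM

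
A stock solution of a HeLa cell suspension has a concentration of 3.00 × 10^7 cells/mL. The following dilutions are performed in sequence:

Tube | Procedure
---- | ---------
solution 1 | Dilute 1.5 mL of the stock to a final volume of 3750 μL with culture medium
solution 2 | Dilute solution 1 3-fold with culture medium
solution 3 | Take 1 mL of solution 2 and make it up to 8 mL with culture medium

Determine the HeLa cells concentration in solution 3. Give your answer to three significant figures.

5.00 × 10^5 cells/mL

Step 1: 1.5 mL brought to 3750 μL → factor 3.75/1.5 = 2.5
Step 2: 3-fold → factor 3
Step 3: 1 mL brought to 8 mL → factor 8/1 = 8
Overall dilution factor = 2.5 × 3 × 8 = 60
Final = 3.00 × 10^7 cells/mL / 60 = 5.00 × 10^5 cells/mL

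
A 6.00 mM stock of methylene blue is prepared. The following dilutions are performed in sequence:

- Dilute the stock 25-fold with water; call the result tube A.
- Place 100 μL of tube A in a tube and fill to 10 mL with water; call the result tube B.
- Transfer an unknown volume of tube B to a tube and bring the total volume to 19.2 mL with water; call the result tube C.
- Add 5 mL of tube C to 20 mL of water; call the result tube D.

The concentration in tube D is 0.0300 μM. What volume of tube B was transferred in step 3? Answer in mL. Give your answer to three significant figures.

1.20 mL

Step 1: 25-fold → factor 25
Step 2: 100 μL brought to 10 mL → factor 10000/100 = 100
Step 3: v brought to 19.2 mL → factor = 19.2 mL/v
Step 4: 5 mL + 20 mL = 25 mL total → factor 25/5 = 5
Product of known-step factors = 12500
Overall factor = 6.00 mM / (0.0300 μM) = 2 × 10^5
Step-3 factor = 2 × 10^5 / 12500 = 16
v = 19.2 mL / 16 = 1.20 mL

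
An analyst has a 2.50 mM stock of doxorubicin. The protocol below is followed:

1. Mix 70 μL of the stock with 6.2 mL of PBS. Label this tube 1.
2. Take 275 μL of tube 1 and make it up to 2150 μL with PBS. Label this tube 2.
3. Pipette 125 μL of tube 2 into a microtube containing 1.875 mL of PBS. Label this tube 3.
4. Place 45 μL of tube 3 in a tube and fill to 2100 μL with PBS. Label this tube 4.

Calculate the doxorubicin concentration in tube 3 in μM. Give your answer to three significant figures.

0.223 μM

Step 1: 70 μL + 6.2 mL = 6270 μL total → factor 6270/70 = 89.571
Step 2: 275 μL brought to 2150 μL → factor 2150/275 = 7.8182
Step 3: 125 μL + 1.875 mL = 2000 μL total → factor 2000/125 = 16
Dilution factor through tube 3 = 89.571 × 7.8182 × 16 = 11205
[tube 3] = 2.50 mM / 11205 = 0.0002231 mM = 0.223 μM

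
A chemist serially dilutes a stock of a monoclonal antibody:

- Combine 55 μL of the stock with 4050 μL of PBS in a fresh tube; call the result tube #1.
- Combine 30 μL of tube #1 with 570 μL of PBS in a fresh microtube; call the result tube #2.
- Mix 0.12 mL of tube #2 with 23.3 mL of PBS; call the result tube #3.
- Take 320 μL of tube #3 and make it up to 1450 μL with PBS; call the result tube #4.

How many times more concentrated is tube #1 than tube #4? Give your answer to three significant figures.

Step 1: 55 μL + 4050 μL = 4105 μL total → factor 4105/55 = 74.636
Step 2: 30 μL + 570 μL = 600 μL total → factor 600/30 = 20
Step 3: 0.12 mL + 23.3 mL = 23.42 mL total → factor 23.42/0.12 = 195.17
Step 4: 320 μL brought to 1450 μL → factor 1450/320 = 4.5312
Dilution factor to tube #1 = 74.636; to tube #4 = 1.3201 × 10^6
[tube #1]/[tube #4] = (factor to tube #4)/(factor to tube #1) = 1.3201 × 10^6/74.636 = 1.77 × 10^4

1.77 × 10^4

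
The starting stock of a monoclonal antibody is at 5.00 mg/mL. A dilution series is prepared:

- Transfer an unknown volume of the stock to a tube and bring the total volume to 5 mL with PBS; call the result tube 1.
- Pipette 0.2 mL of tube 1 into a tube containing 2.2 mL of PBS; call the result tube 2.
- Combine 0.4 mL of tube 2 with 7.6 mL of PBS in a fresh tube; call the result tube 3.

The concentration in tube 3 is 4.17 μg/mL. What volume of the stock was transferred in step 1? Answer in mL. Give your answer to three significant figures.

1.00 mL

Step 1: v brought to 5 mL → factor = 5 mL/v
Step 2: 0.2 mL + 2.2 mL = 2.4 mL total → factor 2.4/0.2 = 12
Step 3: 0.4 mL + 7.6 mL = 8 mL total → factor 8/0.4 = 20
Product of known-step factors = 240
Overall factor = 5.00 mg/mL / (4.17 μg/mL) = 1199
Step-1 factor = 1199 / 240 = 4.996
v = 5 mL / 4.996 = 1.00 mL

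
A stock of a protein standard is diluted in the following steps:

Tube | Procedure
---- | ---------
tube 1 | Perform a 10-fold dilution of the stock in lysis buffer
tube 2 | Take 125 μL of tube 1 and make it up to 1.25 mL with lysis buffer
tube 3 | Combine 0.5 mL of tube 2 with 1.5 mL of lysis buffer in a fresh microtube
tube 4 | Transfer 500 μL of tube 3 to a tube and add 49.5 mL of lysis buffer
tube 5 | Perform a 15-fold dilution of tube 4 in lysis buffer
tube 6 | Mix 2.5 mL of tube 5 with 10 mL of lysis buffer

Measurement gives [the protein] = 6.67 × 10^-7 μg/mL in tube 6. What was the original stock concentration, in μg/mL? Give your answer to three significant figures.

2.00 μg/mL

Step 1: 10-fold → factor 10
Step 2: 125 μL brought to 1.25 mL → factor 1250/125 = 10
Step 3: 0.5 mL + 1.5 mL = 2 mL total → factor 2/0.5 = 4
Step 4: 500 μL + 49.5 mL = 50000 μL total → factor 50000/500 = 100
Step 5: 15-fold → factor 15
Step 6: 2.5 mL + 10 mL = 12.5 mL total → factor 12.5/2.5 = 5
Overall dilution factor = 10 × 10 × 4 × 100 × 15 × 5 = 3 × 10^6
Stock = 6.67 × 10^-7 μg/mL × 3 × 10^6 = 2.00 μg/mL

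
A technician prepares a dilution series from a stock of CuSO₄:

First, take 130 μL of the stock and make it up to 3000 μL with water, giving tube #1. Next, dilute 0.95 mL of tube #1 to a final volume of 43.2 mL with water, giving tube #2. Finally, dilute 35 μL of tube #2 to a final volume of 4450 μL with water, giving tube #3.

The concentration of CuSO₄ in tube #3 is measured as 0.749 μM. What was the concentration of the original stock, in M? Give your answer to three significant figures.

0.0999 M

Step 1: 130 μL brought to 3000 μL → factor 3000/130 = 23.077
Step 2: 0.95 mL brought to 43.2 mL → factor 43.2/0.95 = 45.474
Step 3: 35 μL brought to 4450 μL → factor 4450/35 = 127.14
Overall dilution factor = 23.077 × 45.474 × 127.14 = 1.3342 × 10^5
Stock = 0.749 μM × 1.3342 × 10^5 = 9.993 × 10^4 μM = 0.0999 M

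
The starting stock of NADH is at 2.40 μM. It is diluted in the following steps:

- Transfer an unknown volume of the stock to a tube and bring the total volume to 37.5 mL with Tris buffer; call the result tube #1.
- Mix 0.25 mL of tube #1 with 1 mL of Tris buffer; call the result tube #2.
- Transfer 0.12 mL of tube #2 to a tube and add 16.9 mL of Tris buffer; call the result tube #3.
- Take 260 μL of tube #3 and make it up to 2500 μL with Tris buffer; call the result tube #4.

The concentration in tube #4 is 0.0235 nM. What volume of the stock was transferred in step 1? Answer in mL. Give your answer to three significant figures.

Step 1: v brought to 37.5 mL → factor = 37.5 mL/v
Step 2: 0.25 mL + 1 mL = 1.25 mL total → factor 1.25/0.25 = 5
Step 3: 0.12 mL + 16.9 mL = 17.02 mL total → factor 17.02/0.12 = 141.83
Step 4: 260 μL brought to 2500 μL → factor 2500/260 = 9.6154
Product of known-step factors = 6818.9
Overall factor = 2.40 μM / (0.0235 nM) = 1.0213 × 10^5
Step-1 factor = 1.0213 × 10^5 / 6818.9 = 14.977
v = 37.5 mL / 14.977 = 2.50 mL

2.50 mL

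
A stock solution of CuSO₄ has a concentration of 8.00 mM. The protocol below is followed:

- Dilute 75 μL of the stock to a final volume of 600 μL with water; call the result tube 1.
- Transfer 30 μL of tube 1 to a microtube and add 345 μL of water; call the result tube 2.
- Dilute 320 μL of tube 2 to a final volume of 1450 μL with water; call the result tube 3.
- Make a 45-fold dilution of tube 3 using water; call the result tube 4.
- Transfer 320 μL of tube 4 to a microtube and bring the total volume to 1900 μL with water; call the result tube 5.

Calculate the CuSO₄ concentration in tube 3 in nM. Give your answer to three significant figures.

Step 1: 75 μL brought to 600 μL → factor 600/75 = 8
Step 2: 30 μL + 345 μL = 375 μL total → factor 375/30 = 12.5
Step 3: 320 μL brought to 1450 μL → factor 1450/320 = 4.5312
Dilution factor through tube 3 = 8 × 12.5 × 4.5312 = 453.12
[tube 3] = 8.00 mM / 453.12 = 0.01766 mM = 1.77 × 10^4 nM

1.77 × 10^4 nM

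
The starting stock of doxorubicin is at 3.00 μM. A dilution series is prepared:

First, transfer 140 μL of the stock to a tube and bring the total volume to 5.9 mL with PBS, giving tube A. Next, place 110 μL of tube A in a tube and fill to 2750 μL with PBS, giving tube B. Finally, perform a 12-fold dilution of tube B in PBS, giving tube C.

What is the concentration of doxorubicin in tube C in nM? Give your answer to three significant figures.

Step 1: 140 μL brought to 5.9 mL → factor 5900/140 = 42.143
Step 2: 110 μL brought to 2750 μL → factor 2750/110 = 25
Step 3: 12-fold → factor 12
Overall dilution factor = 42.143 × 25 × 12 = 12643
Final = 3.00 μM / 12643 = 0.0002373 μM = 0.237 nM

0.237 nM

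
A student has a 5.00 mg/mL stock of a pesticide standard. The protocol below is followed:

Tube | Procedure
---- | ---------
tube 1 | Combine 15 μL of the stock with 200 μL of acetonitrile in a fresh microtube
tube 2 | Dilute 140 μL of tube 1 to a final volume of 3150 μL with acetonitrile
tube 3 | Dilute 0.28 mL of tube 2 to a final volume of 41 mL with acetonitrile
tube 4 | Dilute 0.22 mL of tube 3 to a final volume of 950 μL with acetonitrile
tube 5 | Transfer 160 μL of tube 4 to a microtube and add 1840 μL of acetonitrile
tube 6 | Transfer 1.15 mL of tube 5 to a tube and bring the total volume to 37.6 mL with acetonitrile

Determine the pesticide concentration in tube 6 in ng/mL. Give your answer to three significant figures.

Step 1: 15 μL + 200 μL = 215 μL total → factor 215/15 = 14.333
Step 2: 140 μL brought to 3150 μL → factor 3150/140 = 22.5
Step 3: 0.28 mL brought to 41 mL → factor 41/0.28 = 146.43
Step 4: 0.22 mL brought to 950 μL → factor 0.95/0.22 = 4.3182
Step 5: 160 μL + 1840 μL = 2000 μL total → factor 2000/160 = 12.5
Step 6: 1.15 mL brought to 37.6 mL → factor 37.6/1.15 = 32.696
Overall dilution factor = 14.333 × 22.5 × 146.43 × 4.3182 × 12.5 × 32.696 = 8.3341 × 10^7
Final = 5.00 mg/mL / 8.3341 × 10^7 = 5.999 × 10^-8 mg/mL = 0.0600 ng/mL

0.0600 ng/mL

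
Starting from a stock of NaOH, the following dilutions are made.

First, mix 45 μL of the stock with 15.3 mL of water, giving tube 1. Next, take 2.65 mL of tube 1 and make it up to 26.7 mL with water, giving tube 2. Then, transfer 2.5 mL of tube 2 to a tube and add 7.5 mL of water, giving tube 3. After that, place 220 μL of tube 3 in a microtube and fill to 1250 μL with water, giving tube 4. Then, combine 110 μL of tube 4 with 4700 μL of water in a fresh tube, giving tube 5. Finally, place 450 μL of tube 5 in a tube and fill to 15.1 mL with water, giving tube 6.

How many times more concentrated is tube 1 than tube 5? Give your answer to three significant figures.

1.00 × 10^4

Step 1: 45 μL + 15.3 mL = 15345 μL total → factor 15345/45 = 341
Step 2: 2.65 mL brought to 26.7 mL → factor 26.7/2.65 = 10.075
Step 3: 2.5 mL + 7.5 mL = 10 mL total → factor 10/2.5 = 4
Step 4: 220 μL brought to 1250 μL → factor 1250/220 = 5.6818
Step 5: 110 μL + 4700 μL = 4810 μL total → factor 4810/110 = 43.727
Dilution factor to tube 1 = 341; to tube 5 = 3.4144 × 10^6
[tube 1]/[tube 5] = (factor to tube 5)/(factor to tube 1) = 3.4144 × 10^6/341 = 1.00 × 10^4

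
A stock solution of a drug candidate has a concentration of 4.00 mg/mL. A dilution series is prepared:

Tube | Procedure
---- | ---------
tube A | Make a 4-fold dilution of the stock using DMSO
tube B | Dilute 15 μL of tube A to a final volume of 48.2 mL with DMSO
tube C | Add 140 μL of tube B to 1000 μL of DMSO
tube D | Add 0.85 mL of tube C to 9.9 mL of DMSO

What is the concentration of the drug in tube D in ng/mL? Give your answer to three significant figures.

Step 1: 4-fold → factor 4
Step 2: 15 μL brought to 48.2 mL → factor 48200/15 = 3213.3
Step 3: 140 μL + 1000 μL = 1140 μL total → factor 1140/140 = 8.1429
Step 4: 0.85 mL + 9.9 mL = 10.75 mL total → factor 10.75/0.85 = 12.647
Overall dilution factor = 4 × 3213.3 × 8.1429 × 12.647 = 1.3237 × 10^6
Final = 4.00 mg/mL / 1.3237 × 10^6 = 3.022 × 10^-6 mg/mL = 3.02 ng/mL

3.02 ng/mL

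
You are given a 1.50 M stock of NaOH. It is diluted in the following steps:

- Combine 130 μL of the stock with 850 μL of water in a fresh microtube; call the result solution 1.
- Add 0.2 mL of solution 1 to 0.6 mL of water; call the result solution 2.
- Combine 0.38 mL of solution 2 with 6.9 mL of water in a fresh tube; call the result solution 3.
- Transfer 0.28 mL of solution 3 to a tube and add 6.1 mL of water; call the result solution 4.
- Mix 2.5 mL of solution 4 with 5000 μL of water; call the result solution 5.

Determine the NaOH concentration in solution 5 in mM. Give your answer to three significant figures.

0.0380 mM

Step 1: 130 μL + 850 μL = 980 μL total → factor 980/130 = 7.5385
Step 2: 0.2 mL + 0.6 mL = 0.8 mL total → factor 0.8/0.2 = 4
Step 3: 0.38 mL + 6.9 mL = 7.28 mL total → factor 7.28/0.38 = 19.158
Step 4: 0.28 mL + 6.1 mL = 6.38 mL total → factor 6.38/0.28 = 22.786
Step 5: 2.5 mL + 5000 μL = 7.5 mL total → factor 7.5/2.5 = 3
Overall dilution factor = 7.5385 × 4 × 19.158 × 22.786 × 3 = 39489
Final = 1.50 M / 39489 = 3.799 × 10^-5 M = 0.0380 mM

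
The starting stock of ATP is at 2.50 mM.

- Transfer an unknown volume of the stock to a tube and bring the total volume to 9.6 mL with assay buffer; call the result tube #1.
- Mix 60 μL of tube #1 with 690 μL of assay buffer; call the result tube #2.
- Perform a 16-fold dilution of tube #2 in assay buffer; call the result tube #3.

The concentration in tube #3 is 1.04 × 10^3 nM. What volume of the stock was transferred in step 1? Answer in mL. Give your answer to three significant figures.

0.799 mL

Step 1: v brought to 9.6 mL → factor = 9.6 mL/v
Step 2: 60 μL + 690 μL = 750 μL total → factor 750/60 = 12.5
Step 3: 16-fold → factor 16
Product of known-step factors = 200
Overall factor = 2.50 mM / (1.04 × 10^3 nM) = 2403.8
Step-1 factor = 2403.8 / 200 = 12.019
v = 9.6 mL / 12.019 = 0.799 mL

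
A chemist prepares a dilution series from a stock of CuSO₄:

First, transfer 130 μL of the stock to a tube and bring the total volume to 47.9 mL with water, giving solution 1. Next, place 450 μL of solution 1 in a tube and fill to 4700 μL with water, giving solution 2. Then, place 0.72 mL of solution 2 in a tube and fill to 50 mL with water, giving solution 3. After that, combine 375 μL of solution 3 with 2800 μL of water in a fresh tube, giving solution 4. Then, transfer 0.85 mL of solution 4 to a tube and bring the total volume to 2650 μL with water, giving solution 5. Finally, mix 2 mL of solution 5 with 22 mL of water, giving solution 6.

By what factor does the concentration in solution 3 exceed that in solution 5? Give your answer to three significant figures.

26.4

Step 1: 130 μL brought to 47.9 mL → factor 47900/130 = 368.46
Step 2: 450 μL brought to 4700 μL → factor 4700/450 = 10.444
Step 3: 0.72 mL brought to 50 mL → factor 50/0.72 = 69.444
Step 4: 375 μL + 2800 μL = 3175 μL total → factor 3175/375 = 8.4667
Step 5: 0.85 mL brought to 2650 μL → factor 2.65/0.85 = 3.1176
Dilution factor to solution 3 = 2.6725 × 10^5; to solution 5 = 7.0543 × 10^6
[solution 3]/[solution 5] = (factor to solution 5)/(factor to solution 3) = 7.0543 × 10^6/2.6725 × 10^5 = 26.4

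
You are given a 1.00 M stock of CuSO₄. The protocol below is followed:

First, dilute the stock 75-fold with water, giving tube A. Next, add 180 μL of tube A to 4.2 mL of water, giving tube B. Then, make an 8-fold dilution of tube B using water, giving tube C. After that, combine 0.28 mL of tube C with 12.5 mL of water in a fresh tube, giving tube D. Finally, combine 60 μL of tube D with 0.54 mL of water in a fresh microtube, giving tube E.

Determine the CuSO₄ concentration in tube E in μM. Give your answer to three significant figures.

0.150 μM

Step 1: 75-fold → factor 75
Step 2: 180 μL + 4.2 mL = 4380 μL total → factor 4380/180 = 24.333
Step 3: 8-fold → factor 8
Step 4: 0.28 mL + 12.5 mL = 12.78 mL total → factor 12.78/0.28 = 45.643
Step 5: 60 μL + 0.54 mL = 600 μL total → factor 600/60 = 10
Overall dilution factor = 75 × 24.333 × 8 × 45.643 × 10 = 6.6639 × 10^6
Final = 1.00 M / 6.6639 × 10^6 = 1.501 × 10^-7 M = 0.150 μM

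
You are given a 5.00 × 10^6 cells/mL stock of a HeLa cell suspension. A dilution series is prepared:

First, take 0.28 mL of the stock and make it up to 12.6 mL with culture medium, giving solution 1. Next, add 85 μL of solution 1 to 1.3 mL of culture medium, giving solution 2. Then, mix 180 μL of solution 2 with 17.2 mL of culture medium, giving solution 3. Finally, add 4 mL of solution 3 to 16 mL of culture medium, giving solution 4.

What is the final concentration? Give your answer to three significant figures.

Step 1: 0.28 mL brought to 12.6 mL → factor 12.6/0.28 = 45
Step 2: 85 μL + 1.3 mL = 1385 μL total → factor 1385/85 = 16.294
Step 3: 180 μL + 17.2 mL = 17380 μL total → factor 17380/180 = 96.556
Step 4: 4 mL + 16 mL = 20 mL total → factor 20/4 = 5
Overall dilution factor = 45 × 16.294 × 96.556 × 5 = 3.5399 × 10^5
Final = 5.00 × 10^6 cells/mL / 3.5399 × 10^5 = 14.1 cells/mL

14.1 cells/mL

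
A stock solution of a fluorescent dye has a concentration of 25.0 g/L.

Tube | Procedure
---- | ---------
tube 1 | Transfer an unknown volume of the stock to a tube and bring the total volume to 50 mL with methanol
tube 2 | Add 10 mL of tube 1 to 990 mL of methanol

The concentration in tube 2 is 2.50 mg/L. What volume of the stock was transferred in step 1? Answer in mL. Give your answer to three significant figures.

0.500 mL

Step 1: v brought to 50 mL → factor = 50 mL/v
Step 2: 10 mL + 990 mL = 1000 mL total → factor 1000/10 = 100
Product of known-step factors = 100
Overall factor = 25.0 g/L / (2.50 mg/L) = 10000
Step-1 factor = 10000 / 100 = 100
v = 50 mL / 100 = 0.500 mL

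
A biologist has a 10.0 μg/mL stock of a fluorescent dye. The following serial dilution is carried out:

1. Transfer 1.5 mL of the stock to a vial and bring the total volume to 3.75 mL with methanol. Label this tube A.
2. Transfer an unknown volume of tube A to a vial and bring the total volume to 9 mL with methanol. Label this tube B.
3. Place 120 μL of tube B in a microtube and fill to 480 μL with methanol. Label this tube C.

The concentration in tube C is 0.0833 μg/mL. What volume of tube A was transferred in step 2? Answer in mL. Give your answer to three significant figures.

0.750 mL

Step 1: 1.5 mL brought to 3.75 mL → factor 3.75/1.5 = 2.5
Step 2: v brought to 9 mL → factor = 9 mL/v
Step 3: 120 μL brought to 480 μL → factor 480/120 = 4
Product of known-step factors = 10
Overall factor = 10.0 μg/mL / (0.0833 μg/mL) = 120.05
Step-2 factor = 120.05 / 10 = 12.005
v = 9 mL / 12.005 = 0.750 mL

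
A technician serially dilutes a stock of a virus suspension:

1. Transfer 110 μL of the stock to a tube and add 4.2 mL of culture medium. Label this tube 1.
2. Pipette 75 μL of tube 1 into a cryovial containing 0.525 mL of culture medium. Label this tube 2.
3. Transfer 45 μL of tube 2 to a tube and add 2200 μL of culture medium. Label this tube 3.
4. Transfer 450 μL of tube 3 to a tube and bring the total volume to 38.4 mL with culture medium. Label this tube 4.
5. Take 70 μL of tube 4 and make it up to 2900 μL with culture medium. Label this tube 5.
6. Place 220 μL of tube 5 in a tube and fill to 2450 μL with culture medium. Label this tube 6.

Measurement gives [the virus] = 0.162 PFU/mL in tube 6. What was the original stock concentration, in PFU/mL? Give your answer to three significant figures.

9.97 × 10^7 PFU/mL

Step 1: 110 μL + 4.2 mL = 4310 μL total → factor 4310/110 = 39.182
Step 2: 75 μL + 0.525 mL = 600 μL total → factor 600/75 = 8
Step 3: 45 μL + 2200 μL = 2245 μL total → factor 2245/45 = 49.889
Step 4: 450 μL brought to 38.4 mL → factor 38400/450 = 85.333
Step 5: 70 μL brought to 2900 μL → factor 2900/70 = 41.429
Step 6: 220 μL brought to 2450 μL → factor 2450/220 = 11.136
Overall dilution factor = 39.182 × 8 × 49.889 × 85.333 × 41.429 × 11.136 = 6.1566 × 10^8
Stock = 0.162 PFU/mL × 6.1566 × 10^8 = 9.97 × 10^7 PFU/mL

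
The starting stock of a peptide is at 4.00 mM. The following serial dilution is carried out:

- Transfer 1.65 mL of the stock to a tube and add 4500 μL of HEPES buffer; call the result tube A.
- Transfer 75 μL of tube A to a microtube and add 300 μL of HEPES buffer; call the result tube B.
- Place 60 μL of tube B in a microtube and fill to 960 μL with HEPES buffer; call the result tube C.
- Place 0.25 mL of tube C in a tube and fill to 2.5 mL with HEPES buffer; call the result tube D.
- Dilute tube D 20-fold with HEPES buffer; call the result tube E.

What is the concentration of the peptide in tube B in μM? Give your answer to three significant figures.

Step 1: 1.65 mL + 4500 μL = 6.15 mL total → factor 6.15/1.65 = 3.7273
Step 2: 75 μL + 300 μL = 375 μL total → factor 375/75 = 5
Dilution factor through tube B = 3.7273 × 5 = 18.636
[tube B] = 4.00 mM / 18.636 = 0.2146 mM = 215 μM

215 μM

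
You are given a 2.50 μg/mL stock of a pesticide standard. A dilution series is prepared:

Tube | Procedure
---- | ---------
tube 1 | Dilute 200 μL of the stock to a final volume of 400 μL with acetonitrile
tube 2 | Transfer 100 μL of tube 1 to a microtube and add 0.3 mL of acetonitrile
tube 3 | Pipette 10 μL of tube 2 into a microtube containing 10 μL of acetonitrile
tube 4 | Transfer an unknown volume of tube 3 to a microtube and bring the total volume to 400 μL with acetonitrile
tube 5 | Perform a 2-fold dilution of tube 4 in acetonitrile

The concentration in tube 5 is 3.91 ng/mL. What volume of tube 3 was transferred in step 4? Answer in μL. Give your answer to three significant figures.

20.0 μL

Step 1: 200 μL brought to 400 μL → factor 400/200 = 2
Step 2: 100 μL + 0.3 mL = 400 μL total → factor 400/100 = 4
Step 3: 10 μL + 10 μL = 20 μL total → factor 20/10 = 2
Step 4: v brought to 400 μL → factor = 400 μL/v
Step 5: 2-fold → factor 2
Product of known-step factors = 32
Overall factor = 2.50 μg/mL / (3.91 ng/mL) = 639.39
Step-4 factor = 639.39 / 32 = 19.981
v = 400 μL / 19.981 = 20.0 μL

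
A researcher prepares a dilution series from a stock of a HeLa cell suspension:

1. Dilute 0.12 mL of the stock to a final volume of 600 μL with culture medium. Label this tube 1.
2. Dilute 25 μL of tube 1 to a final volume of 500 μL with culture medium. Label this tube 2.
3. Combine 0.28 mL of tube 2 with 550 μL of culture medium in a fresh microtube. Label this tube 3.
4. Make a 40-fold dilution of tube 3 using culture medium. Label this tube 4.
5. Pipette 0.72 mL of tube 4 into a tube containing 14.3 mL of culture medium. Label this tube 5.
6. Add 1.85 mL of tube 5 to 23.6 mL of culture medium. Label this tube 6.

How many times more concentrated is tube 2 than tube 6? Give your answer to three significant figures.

3.40 × 10^4

Step 1: 0.12 mL brought to 600 μL → factor 0.6/0.12 = 5
Step 2: 25 μL brought to 500 μL → factor 500/25 = 20
Step 3: 0.28 mL + 550 μL = 0.83 mL total → factor 0.83/0.28 = 2.9643
Step 4: 40-fold → factor 40
Step 5: 0.72 mL + 14.3 mL = 15.02 mL total → factor 15.02/0.72 = 20.861
Step 6: 1.85 mL + 23.6 mL = 25.45 mL total → factor 25.45/1.85 = 13.757
Dilution factor to tube 2 = 100; to tube 6 = 3.4028 × 10^6
[tube 2]/[tube 6] = (factor to tube 6)/(factor to tube 2) = 3.4028 × 10^6/100 = 3.40 × 10^4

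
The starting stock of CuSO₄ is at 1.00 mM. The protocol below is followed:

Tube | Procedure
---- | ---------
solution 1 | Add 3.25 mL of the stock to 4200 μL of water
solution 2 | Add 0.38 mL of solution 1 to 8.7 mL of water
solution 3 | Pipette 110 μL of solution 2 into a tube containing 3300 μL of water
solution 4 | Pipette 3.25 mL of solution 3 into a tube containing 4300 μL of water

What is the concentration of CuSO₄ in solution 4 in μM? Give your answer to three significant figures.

0.254 μM

Step 1: 3.25 mL + 4200 μL = 7.45 mL total → factor 7.45/3.25 = 2.2923
Step 2: 0.38 mL + 8.7 mL = 9.08 mL total → factor 9.08/0.38 = 23.895
Step 3: 110 μL + 3300 μL = 3410 μL total → factor 3410/110 = 31
Step 4: 3.25 mL + 4300 μL = 7.55 mL total → factor 7.55/3.25 = 2.3231
Overall dilution factor = 2.2923 × 23.895 × 31 × 2.3231 = 3944.6
Final = 1.00 mM / 3944.6 = 0.0002535 mM = 0.254 μM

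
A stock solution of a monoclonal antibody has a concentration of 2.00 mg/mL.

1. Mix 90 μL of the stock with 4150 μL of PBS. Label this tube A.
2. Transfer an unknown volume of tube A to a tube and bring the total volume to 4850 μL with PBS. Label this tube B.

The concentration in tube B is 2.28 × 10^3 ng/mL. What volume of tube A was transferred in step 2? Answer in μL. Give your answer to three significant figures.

260 μL

Step 1: 90 μL + 4150 μL = 4240 μL total → factor 4240/90 = 47.111
Step 2: v brought to 4850 μL → factor = 4850 μL/v
Product of known-step factors = 47.111
Overall factor = 2.00 mg/mL / (2.28 × 10^3 ng/mL) = 877.19
Step-2 factor = 877.19 / 47.111 = 18.62
v = 4850 μL / 18.62 = 260 μL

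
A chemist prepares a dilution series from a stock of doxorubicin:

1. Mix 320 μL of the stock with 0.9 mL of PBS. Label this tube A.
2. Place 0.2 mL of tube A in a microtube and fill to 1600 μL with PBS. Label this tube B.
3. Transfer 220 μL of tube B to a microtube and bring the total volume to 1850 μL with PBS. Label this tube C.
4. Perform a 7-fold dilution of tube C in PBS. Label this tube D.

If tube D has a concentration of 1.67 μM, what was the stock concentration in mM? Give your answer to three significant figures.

Step 1: 320 μL + 0.9 mL = 1220 μL total → factor 1220/320 = 3.8125
Step 2: 0.2 mL brought to 1600 μL → factor 1.6/0.2 = 8
Step 3: 220 μL brought to 1850 μL → factor 1850/220 = 8.4091
Step 4: 7-fold → factor 7
Overall dilution factor = 3.8125 × 8 × 8.4091 × 7 = 1795.3
Stock = 1.67 μM × 1795.3 = 2998 μM = 3.00 mM

3.00 mM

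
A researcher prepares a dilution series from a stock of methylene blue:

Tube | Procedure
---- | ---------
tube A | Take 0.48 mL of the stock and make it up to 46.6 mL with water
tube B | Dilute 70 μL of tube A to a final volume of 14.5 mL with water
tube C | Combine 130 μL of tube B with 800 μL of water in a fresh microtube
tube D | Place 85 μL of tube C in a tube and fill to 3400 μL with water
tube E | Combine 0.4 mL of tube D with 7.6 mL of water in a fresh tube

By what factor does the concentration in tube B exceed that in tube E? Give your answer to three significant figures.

Step 1: 0.48 mL brought to 46.6 mL → factor 46.6/0.48 = 97.083
Step 2: 70 μL brought to 14.5 mL → factor 14500/70 = 207.14
Step 3: 130 μL + 800 μL = 930 μL total → factor 930/130 = 7.1538
Step 4: 85 μL brought to 3400 μL → factor 3400/85 = 40
Step 5: 0.4 mL + 7.6 mL = 8 mL total → factor 8/0.4 = 20
Dilution factor to tube B = 20110; to tube E = 1.1509 × 10^8
[tube B]/[tube E] = (factor to tube E)/(factor to tube B) = 1.1509 × 10^8/20110 = 5.72 × 10^3

5.72 × 10^3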